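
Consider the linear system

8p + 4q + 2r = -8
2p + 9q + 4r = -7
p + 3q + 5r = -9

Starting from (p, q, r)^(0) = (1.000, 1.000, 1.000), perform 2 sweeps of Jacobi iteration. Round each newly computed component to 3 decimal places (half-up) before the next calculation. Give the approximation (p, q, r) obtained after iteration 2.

(0.372, 0.767, -0.584)

Iteration 1:
  p = (-8 - (4)·1.000 - (2)·1.000) / (8) = -1.750
  q = (-7 - (2)·1.000 - (4)·1.000) / (9) = -1.444
  r = (-9 - (1)·1.000 - (3)·1.000) / (5) = -2.600
Iteration 2:
  p = (-8 - (4)·-1.444 - (2)·-2.600) / (8) = 0.372
  q = (-7 - (2)·-1.750 - (4)·-2.600) / (9) = 0.767
  r = (-9 - (1)·-1.750 - (3)·-1.444) / (5) = -0.584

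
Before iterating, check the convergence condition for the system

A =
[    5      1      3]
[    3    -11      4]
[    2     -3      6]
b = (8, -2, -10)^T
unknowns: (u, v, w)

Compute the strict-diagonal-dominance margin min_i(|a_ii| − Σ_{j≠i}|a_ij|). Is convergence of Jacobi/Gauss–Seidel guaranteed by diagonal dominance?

1

row 1: |5| − (1+3) = 1
row 2: |-11| − (3+4) = 4
row 3: |6| − (2+3) = 1
minimum over rows = 1 → strictly diagonally dominant (convergence guaranteed)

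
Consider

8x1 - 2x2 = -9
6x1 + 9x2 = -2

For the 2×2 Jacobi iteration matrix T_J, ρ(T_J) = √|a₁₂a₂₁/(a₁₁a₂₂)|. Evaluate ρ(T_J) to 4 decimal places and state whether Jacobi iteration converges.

a₁₂a₂₁/(a₁₁a₂₂) = (-2)·(6) / ((8)·(9)) = -0.166667
ρ = √|-0.166667| = √0.166667 = 0.4082
ρ < 1, so Jacobi converges

0.4082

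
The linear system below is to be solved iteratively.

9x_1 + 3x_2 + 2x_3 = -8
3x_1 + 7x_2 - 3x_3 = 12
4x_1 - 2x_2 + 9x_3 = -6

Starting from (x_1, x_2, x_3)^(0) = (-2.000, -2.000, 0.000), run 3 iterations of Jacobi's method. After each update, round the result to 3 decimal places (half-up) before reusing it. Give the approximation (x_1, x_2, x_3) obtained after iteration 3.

Iteration 1:
  x_1 = (-8 - (3)·-2.000 - (2)·0.000) / (9) = -0.222
  x_2 = (12 - (3)·-2.000 - (-3)·0.000) / (7) = 2.571
  x_3 = (-6 - (4)·-2.000 - (-2)·-2.000) / (9) = -0.222
Iteration 2:
  x_1 = (-8 - (3)·2.571 - (2)·-0.222) / (9) = -1.697
  x_2 = (12 - (3)·-0.222 - (-3)·-0.222) / (7) = 1.714
  x_3 = (-6 - (4)·-0.222 - (-2)·2.571) / (9) = 0.003
Iteration 3:
  x_1 = (-8 - (3)·1.714 - (2)·0.003) / (9) = -1.461
  x_2 = (12 - (3)·-1.697 - (-3)·0.003) / (7) = 2.443
  x_3 = (-6 - (4)·-1.697 - (-2)·1.714) / (9) = 0.468

(-1.461, 2.443, 0.468)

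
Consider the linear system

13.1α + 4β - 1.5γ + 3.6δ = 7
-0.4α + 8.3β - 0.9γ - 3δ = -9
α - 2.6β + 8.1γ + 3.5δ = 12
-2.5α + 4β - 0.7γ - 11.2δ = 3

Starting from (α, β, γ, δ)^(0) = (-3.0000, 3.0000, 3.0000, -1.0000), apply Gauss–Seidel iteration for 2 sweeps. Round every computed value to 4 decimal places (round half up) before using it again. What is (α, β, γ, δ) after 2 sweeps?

(1.2712, -1.1509, 1.3061, -1.0443)

Iteration 1:
  α = (7 - (4)·3.0000 - (-1.5)·3.0000 - (3.6)·-1.0000) / (13.1) = 0.2366
  β = (-9 - (-0.4)·0.2366 - (-0.9)·3.0000 - (-3)·-1.0000) / (8.3) = -1.1091
  γ = (12 - (1)·0.2366 - (-2.6)·-1.1091 - (3.5)·-1.0000) / (8.1) = 1.5284
  δ = (3 - (-2.5)·0.2366 - (4)·-1.1091 - (-0.7)·1.5284) / (-11.2) = -0.8123
Iteration 2:
  α = (7 - (4)·-1.1091 - (-1.5)·1.5284 - (3.6)·-0.8123) / (13.1) = 1.2712
  β = (-9 - (-0.4)·1.2712 - (-0.9)·1.5284 - (-3)·-0.8123) / (8.3) = -1.1509
  γ = (12 - (1)·1.2712 - (-2.6)·-1.1509 - (3.5)·-0.8123) / (8.1) = 1.3061
  δ = (3 - (-2.5)·1.2712 - (4)·-1.1509 - (-0.7)·1.3061) / (-11.2) = -1.0443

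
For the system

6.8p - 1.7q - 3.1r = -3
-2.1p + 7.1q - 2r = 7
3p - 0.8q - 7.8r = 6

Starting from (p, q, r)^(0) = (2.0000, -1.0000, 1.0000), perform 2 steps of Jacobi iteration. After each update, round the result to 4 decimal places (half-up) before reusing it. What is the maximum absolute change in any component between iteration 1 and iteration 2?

Iteration 1:
  p = (-3 - (-1.7)·-1.0000 - (-3.1)·1.0000) / (6.8) = -0.2353
  q = (7 - (-2.1)·2.0000 - (-2)·1.0000) / (7.1) = 1.8592
  r = (6 - (3)·2.0000 - (-0.8)·-1.0000) / (-7.8) = 0.1026
Iteration 2:
  p = (-3 - (-1.7)·1.8592 - (-3.1)·0.1026) / (6.8) = 0.0704
  q = (7 - (-2.1)·-0.2353 - (-2)·0.1026) / (7.1) = 0.9452
  r = (6 - (3)·-0.2353 - (-0.8)·1.8592) / (-7.8) = -1.0504
Change: (0.3057, -0.9140, -1.1530) → max |·| = 1.1530

1.1530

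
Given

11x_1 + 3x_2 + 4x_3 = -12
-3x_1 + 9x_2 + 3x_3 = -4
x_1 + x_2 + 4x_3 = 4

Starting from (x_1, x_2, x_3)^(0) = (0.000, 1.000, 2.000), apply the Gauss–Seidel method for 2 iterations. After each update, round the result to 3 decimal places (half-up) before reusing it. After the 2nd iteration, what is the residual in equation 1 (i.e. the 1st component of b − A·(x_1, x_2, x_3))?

0.243

Iteration 1:
  x_1 = (-12 - (3)·1.000 - (4)·2.000) / (11) = -2.091
  x_2 = (-4 - (-3)·-2.091 - (3)·2.000) / (9) = -1.808
  x_3 = (4 - (1)·-2.091 - (1)·-1.808) / (4) = 1.975
Iteration 2:
  x_1 = (-12 - (3)·-1.808 - (4)·1.975) / (11) = -1.316
  x_2 = (-4 - (-3)·-1.316 - (3)·1.975) / (9) = -1.541
  x_3 = (4 - (1)·-1.316 - (1)·-1.541) / (4) = 1.714
Residual b − A·x = (0.243, 0.779, 0.001)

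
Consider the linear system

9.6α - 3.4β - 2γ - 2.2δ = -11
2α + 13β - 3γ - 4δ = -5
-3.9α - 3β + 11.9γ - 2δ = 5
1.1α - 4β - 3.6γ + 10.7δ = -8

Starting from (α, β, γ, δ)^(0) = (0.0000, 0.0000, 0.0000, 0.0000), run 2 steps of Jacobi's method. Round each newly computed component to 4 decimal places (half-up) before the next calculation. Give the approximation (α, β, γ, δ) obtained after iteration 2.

Iteration 1:
  α = (-11 - (-3.4)·0.0000 - (-2)·0.0000 - (-2.2)·0.0000) / (9.6) = -1.1458
  β = (-5 - (2)·0.0000 - (-3)·0.0000 - (-4)·0.0000) / (13) = -0.3846
  γ = (5 - (-3.9)·0.0000 - (-3)·0.0000 - (-2)·0.0000) / (11.9) = 0.4202
  δ = (-8 - (1.1)·0.0000 - (-4)·0.0000 - (-3.6)·0.0000) / (10.7) = -0.7477
Iteration 2:
  α = (-11 - (-3.4)·-0.3846 - (-2)·0.4202 - (-2.2)·-0.7477) / (9.6) = -1.3659
  β = (-5 - (2)·-1.1458 - (-3)·0.4202 - (-4)·-0.7477) / (13) = -0.3414
  γ = (5 - (-3.9)·-1.1458 - (-3)·-0.3846 - (-2)·-0.7477) / (11.9) = -0.1780
  δ = (-8 - (1.1)·-1.1458 - (-4)·-0.3846 - (-3.6)·0.4202) / (10.7) = -0.6323

(-1.3659, -0.3414, -0.1780, -0.6323)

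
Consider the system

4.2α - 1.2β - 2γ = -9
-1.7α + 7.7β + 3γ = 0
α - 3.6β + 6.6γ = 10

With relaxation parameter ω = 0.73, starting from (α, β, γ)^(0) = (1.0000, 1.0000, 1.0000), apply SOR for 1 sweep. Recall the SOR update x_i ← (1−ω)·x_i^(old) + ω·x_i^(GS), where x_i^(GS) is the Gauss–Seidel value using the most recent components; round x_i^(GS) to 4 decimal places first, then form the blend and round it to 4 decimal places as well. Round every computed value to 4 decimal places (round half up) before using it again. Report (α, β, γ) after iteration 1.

(-0.7381, -0.1334, 1.4046)

Iteration 1:
  α: GS value = (-9 - (-1.2)·1.0000 - (-2)·1.0000) / (4.2) = -1.3810;  α ← (1−ω)·1.0000 + ω·-1.3810 = -0.7381
  β: GS value = (0 - (-1.7)·-0.7381 - (3)·1.0000) / (7.7) = -0.5526;  β ← (1−ω)·1.0000 + ω·-0.5526 = -0.1334
  γ: GS value = (10 - (1)·-0.7381 - (-3.6)·-0.1334) / (6.6) = 1.5542;  γ ← (1−ω)·1.0000 + ω·1.5542 = 1.4046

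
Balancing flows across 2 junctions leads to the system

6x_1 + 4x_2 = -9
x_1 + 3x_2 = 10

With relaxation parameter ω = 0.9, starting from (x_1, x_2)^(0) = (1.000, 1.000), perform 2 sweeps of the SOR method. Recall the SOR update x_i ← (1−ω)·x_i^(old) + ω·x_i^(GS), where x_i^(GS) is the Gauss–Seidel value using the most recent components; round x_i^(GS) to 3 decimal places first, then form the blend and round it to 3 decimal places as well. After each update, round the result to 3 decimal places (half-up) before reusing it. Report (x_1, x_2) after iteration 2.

(-3.728, 4.484)

Iteration 1:
  x_1: GS value = (-9 - (4)·1.000) / (6) = -2.167;  x_1 ← (1−ω)·1.000 + ω·-2.167 = -1.850
  x_2: GS value = (10 - (1)·-1.850) / (3) = 3.950;  x_2 ← (1−ω)·1.000 + ω·3.950 = 3.655
Iteration 2:
  x_1: GS value = (-9 - (4)·3.655) / (6) = -3.937;  x_1 ← (1−ω)·-1.850 + ω·-3.937 = -3.728
  x_2: GS value = (10 - (1)·-3.728) / (3) = 4.576;  x_2 ← (1−ω)·3.655 + ω·4.576 = 4.484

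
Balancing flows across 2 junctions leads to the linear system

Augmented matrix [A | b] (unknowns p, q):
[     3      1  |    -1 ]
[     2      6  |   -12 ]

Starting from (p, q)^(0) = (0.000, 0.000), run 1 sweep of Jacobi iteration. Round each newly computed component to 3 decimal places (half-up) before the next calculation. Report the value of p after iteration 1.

Iteration 1:
  p = (-1 - (1)·0.000) / (3) = -0.333
  q = (-12 - (2)·0.000) / (6) = -2.000

-0.333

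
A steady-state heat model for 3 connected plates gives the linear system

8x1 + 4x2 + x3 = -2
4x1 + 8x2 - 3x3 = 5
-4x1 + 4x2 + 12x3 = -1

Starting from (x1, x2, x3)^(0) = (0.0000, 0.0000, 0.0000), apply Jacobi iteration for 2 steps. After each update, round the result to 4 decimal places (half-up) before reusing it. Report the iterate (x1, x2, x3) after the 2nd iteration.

(-0.5521, 0.7188, -0.3750)

Iteration 1:
  x1 = (-2 - (4)·0.0000 - (1)·0.0000) / (8) = -0.2500
  x2 = (5 - (4)·0.0000 - (-3)·0.0000) / (8) = 0.6250
  x3 = (-1 - (-4)·0.0000 - (4)·0.0000) / (12) = -0.0833
Iteration 2:
  x1 = (-2 - (4)·0.6250 - (1)·-0.0833) / (8) = -0.5521
  x2 = (5 - (4)·-0.2500 - (-3)·-0.0833) / (8) = 0.7188
  x3 = (-1 - (-4)·-0.2500 - (4)·0.6250) / (12) = -0.3750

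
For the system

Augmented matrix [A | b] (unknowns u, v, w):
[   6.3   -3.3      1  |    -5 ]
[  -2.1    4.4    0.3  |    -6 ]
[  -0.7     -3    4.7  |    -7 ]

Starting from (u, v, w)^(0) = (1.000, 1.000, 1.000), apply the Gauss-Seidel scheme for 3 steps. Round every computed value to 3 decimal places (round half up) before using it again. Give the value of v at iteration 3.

-1.783

Iteration 1:
  u = (-5 - (-3.3)·1.000 - (1)·1.000) / (6.3) = -0.429
  v = (-6 - (-2.1)·-0.429 - (0.3)·1.000) / (4.4) = -1.637
  w = (-7 - (-0.7)·-0.429 - (-3)·-1.637) / (4.7) = -2.598
Iteration 2:
  u = (-5 - (-3.3)·-1.637 - (1)·-2.598) / (6.3) = -1.239
  v = (-6 - (-2.1)·-1.239 - (0.3)·-2.598) / (4.4) = -1.778
  w = (-7 - (-0.7)·-1.239 - (-3)·-1.778) / (4.7) = -2.809
Iteration 3:
  u = (-5 - (-3.3)·-1.778 - (1)·-2.809) / (6.3) = -1.279
  v = (-6 - (-2.1)·-1.279 - (0.3)·-2.809) / (4.4) = -1.783
  w = (-7 - (-0.7)·-1.279 - (-3)·-1.783) / (4.7) = -2.818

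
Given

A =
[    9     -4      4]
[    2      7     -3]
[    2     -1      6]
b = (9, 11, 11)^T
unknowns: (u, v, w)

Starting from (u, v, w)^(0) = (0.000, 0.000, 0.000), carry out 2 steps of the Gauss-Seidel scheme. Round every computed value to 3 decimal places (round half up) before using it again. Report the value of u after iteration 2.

Iteration 1:
  u = (9 - (-4)·0.000 - (4)·0.000) / (9) = 1.000
  v = (11 - (2)·1.000 - (-3)·0.000) / (7) = 1.286
  w = (11 - (2)·1.000 - (-1)·1.286) / (6) = 1.714
Iteration 2:
  u = (9 - (-4)·1.286 - (4)·1.714) / (9) = 0.810
  v = (11 - (2)·0.810 - (-3)·1.714) / (7) = 2.075
  w = (11 - (2)·0.810 - (-1)·2.075) / (6) = 1.909

0.810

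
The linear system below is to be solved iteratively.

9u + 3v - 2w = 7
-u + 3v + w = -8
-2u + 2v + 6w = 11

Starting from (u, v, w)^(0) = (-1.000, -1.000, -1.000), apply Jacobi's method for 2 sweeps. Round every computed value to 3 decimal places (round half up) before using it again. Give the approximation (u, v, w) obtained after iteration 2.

Iteration 1:
  u = (7 - (3)·-1.000 - (-2)·-1.000) / (9) = 0.889
  v = (-8 - (-1)·-1.000 - (1)·-1.000) / (3) = -2.667
  w = (11 - (-2)·-1.000 - (2)·-1.000) / (6) = 1.833
Iteration 2:
  u = (7 - (3)·-2.667 - (-2)·1.833) / (9) = 2.074
  v = (-8 - (-1)·0.889 - (1)·1.833) / (3) = -2.981
  w = (11 - (-2)·0.889 - (2)·-2.667) / (6) = 3.019

(2.074, -2.981, 3.019)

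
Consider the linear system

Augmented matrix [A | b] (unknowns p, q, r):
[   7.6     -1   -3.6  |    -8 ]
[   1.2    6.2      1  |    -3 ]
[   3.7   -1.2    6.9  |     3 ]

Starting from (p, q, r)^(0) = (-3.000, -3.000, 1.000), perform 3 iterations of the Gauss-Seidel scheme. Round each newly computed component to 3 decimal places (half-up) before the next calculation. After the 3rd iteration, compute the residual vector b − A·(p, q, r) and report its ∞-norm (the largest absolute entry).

0.219

Iteration 1:
  p = (-8 - (-1)·-3.000 - (-3.6)·1.000) / (7.6) = -0.974
  q = (-3 - (1.2)·-0.974 - (1)·1.000) / (6.2) = -0.457
  r = (3 - (3.7)·-0.974 - (-1.2)·-0.457) / (6.9) = 0.878
Iteration 2:
  p = (-8 - (-1)·-0.457 - (-3.6)·0.878) / (7.6) = -0.697
  q = (-3 - (1.2)·-0.697 - (1)·0.878) / (6.2) = -0.491
  r = (3 - (3.7)·-0.697 - (-1.2)·-0.491) / (6.9) = 0.723
Iteration 3:
  p = (-8 - (-1)·-0.491 - (-3.6)·0.723) / (7.6) = -0.775
  q = (-3 - (1.2)·-0.775 - (1)·0.723) / (6.2) = -0.450
  r = (3 - (3.7)·-0.775 - (-1.2)·-0.450) / (6.9) = 0.772
Residual b − A·x = (0.219, -0.052, 0.001); ∞-norm = 0.219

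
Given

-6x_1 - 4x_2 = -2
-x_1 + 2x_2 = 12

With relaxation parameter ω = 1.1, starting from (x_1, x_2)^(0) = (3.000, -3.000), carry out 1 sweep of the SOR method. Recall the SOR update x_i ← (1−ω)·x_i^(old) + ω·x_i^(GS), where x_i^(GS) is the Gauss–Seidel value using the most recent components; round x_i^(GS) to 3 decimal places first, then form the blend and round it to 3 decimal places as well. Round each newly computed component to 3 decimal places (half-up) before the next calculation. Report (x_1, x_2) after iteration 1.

Iteration 1:
  x_1: GS value = (-2 - (-4)·-3.000) / (-6) = 2.333;  x_1 ← (1−ω)·3.000 + ω·2.333 = 2.266
  x_2: GS value = (12 - (-1)·2.266) / (2) = 7.133;  x_2 ← (1−ω)·-3.000 + ω·7.133 = 8.146

(2.266, 8.146)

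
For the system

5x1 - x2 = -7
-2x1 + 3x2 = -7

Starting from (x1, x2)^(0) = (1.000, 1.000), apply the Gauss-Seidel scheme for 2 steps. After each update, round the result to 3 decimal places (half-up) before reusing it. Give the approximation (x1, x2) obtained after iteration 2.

Iteration 1:
  x1 = (-7 - (-1)·1.000) / (5) = -1.200
  x2 = (-7 - (-2)·-1.200) / (3) = -3.133
Iteration 2:
  x1 = (-7 - (-1)·-3.133) / (5) = -2.027
  x2 = (-7 - (-2)·-2.027) / (3) = -3.685

(-2.027, -3.685)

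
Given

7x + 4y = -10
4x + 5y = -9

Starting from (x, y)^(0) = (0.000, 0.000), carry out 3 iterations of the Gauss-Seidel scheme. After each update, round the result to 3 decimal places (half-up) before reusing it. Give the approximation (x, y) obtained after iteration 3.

(-0.881, -1.095)

Iteration 1:
  x = (-10 - (4)·0.000) / (7) = -1.429
  y = (-9 - (4)·-1.429) / (5) = -0.657
Iteration 2:
  x = (-10 - (4)·-0.657) / (7) = -1.053
  y = (-9 - (4)·-1.053) / (5) = -0.958
Iteration 3:
  x = (-10 - (4)·-0.958) / (7) = -0.881
  y = (-9 - (4)·-0.881) / (5) = -1.095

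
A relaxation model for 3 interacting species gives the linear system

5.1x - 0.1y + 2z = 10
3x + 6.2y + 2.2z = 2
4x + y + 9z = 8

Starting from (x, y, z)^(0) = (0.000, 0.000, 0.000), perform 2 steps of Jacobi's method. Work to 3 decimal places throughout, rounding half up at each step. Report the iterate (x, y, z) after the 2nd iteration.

(1.618, -0.942, -0.019)

Iteration 1:
  x = (10 - (-0.1)·0.000 - (2)·0.000) / (5.1) = 1.961
  y = (2 - (3)·0.000 - (2.2)·0.000) / (6.2) = 0.323
  z = (8 - (4)·0.000 - (1)·0.000) / (9) = 0.889
Iteration 2:
  x = (10 - (-0.1)·0.323 - (2)·0.889) / (5.1) = 1.618
  y = (2 - (3)·1.961 - (2.2)·0.889) / (6.2) = -0.942
  z = (8 - (4)·1.961 - (1)·0.323) / (9) = -0.019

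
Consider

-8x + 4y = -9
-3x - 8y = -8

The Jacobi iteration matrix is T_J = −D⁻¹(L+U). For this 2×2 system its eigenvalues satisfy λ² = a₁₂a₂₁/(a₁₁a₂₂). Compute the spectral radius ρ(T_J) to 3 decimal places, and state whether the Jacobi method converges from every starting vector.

0.433

a₁₂a₂₁/(a₁₁a₂₂) = (4)·(-3) / ((-8)·(-8)) = -0.187500
ρ = √|-0.187500| = √0.187500 = 0.433
ρ < 1, so Jacobi converges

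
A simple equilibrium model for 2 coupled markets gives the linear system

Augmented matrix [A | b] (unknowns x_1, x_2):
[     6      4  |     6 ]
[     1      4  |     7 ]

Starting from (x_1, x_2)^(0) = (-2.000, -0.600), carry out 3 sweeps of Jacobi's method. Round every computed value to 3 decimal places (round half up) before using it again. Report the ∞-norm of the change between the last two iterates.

Iteration 1:
  x_1 = (6 - (4)·-0.600) / (6) = 1.400
  x_2 = (7 - (1)·-2.000) / (4) = 2.250
Iteration 2:
  x_1 = (6 - (4)·2.250) / (6) = -0.500
  x_2 = (7 - (1)·1.400) / (4) = 1.400
Iteration 3:
  x_1 = (6 - (4)·1.400) / (6) = 0.067
  x_2 = (7 - (1)·-0.500) / (4) = 1.875
Change: (0.567, 0.475) → max |·| = 0.567

0.567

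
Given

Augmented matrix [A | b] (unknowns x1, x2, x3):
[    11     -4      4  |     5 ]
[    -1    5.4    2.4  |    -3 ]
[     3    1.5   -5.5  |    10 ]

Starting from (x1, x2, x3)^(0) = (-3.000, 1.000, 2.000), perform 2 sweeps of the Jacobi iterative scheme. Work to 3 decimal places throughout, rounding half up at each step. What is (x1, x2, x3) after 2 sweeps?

Iteration 1:
  x1 = (5 - (-4)·1.000 - (4)·2.000) / (11) = 0.091
  x2 = (-3 - (-1)·-3.000 - (2.4)·2.000) / (5.4) = -2.000
  x3 = (10 - (3)·-3.000 - (1.5)·1.000) / (-5.5) = -3.182
Iteration 2:
  x1 = (5 - (-4)·-2.000 - (4)·-3.182) / (11) = 0.884
  x2 = (-3 - (-1)·0.091 - (2.4)·-3.182) / (5.4) = 0.876
  x3 = (10 - (3)·0.091 - (1.5)·-2.000) / (-5.5) = -2.314

(0.884, 0.876, -2.314)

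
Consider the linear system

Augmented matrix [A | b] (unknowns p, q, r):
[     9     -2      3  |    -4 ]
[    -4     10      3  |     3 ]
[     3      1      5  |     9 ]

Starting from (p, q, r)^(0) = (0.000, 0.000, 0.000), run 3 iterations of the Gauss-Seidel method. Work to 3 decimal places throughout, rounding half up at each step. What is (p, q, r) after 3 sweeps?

Iteration 1:
  p = (-4 - (-2)·0.000 - (3)·0.000) / (9) = -0.444
  q = (3 - (-4)·-0.444 - (3)·0.000) / (10) = 0.122
  r = (9 - (3)·-0.444 - (1)·0.122) / (5) = 2.042
Iteration 2:
  p = (-4 - (-2)·0.122 - (3)·2.042) / (9) = -1.098
  q = (3 - (-4)·-1.098 - (3)·2.042) / (10) = -0.752
  r = (9 - (3)·-1.098 - (1)·-0.752) / (5) = 2.609
Iteration 3:
  p = (-4 - (-2)·-0.752 - (3)·2.609) / (9) = -1.481
  q = (3 - (-4)·-1.481 - (3)·2.609) / (10) = -1.075
  r = (9 - (3)·-1.481 - (1)·-1.075) / (5) = 2.904

(-1.481, -1.075, 2.904)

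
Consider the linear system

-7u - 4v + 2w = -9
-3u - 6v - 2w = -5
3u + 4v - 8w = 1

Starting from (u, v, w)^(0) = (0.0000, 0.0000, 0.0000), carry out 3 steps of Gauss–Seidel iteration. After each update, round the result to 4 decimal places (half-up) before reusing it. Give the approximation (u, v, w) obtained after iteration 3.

(1.3773, 0.0182, 0.4006)

Iteration 1:
  u = (-9 - (-4)·0.0000 - (2)·0.0000) / (-7) = 1.2857
  v = (-5 - (-3)·1.2857 - (-2)·0.0000) / (-6) = 0.1905
  w = (1 - (3)·1.2857 - (4)·0.1905) / (-8) = 0.4524
Iteration 2:
  u = (-9 - (-4)·0.1905 - (2)·0.4524) / (-7) = 1.3061
  v = (-5 - (-3)·1.3061 - (-2)·0.4524) / (-6) = 0.0295
  w = (1 - (3)·1.3061 - (4)·0.0295) / (-8) = 0.3795
Iteration 3:
  u = (-9 - (-4)·0.0295 - (2)·0.3795) / (-7) = 1.3773
  v = (-5 - (-3)·1.3773 - (-2)·0.3795) / (-6) = 0.0182
  w = (1 - (3)·1.3773 - (4)·0.0182) / (-8) = 0.4006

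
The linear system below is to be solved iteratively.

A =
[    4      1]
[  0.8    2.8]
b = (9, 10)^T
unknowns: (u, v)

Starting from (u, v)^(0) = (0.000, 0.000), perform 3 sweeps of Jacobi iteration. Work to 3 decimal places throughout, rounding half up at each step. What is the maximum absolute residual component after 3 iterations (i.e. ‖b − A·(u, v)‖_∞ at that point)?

Iteration 1:
  u = (9 - (1)·0.000) / (4) = 2.250
  v = (10 - (0.8)·0.000) / (2.8) = 3.571
Iteration 2:
  u = (9 - (1)·3.571) / (4) = 1.357
  v = (10 - (0.8)·2.250) / (2.8) = 2.929
Iteration 3:
  u = (9 - (1)·2.929) / (4) = 1.518
  v = (10 - (0.8)·1.357) / (2.8) = 3.184
Residual b − A·x = (-0.256, -0.130); ∞-norm = 0.256

0.256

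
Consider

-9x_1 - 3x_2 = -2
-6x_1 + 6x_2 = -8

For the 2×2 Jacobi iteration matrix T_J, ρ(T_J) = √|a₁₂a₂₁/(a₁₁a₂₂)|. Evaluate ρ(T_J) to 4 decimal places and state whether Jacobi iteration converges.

a₁₂a₂₁/(a₁₁a₂₂) = (-3)·(-6) / ((-9)·(6)) = -0.333333
ρ = √|-0.333333| = √0.333333 = 0.5774
ρ < 1, so Jacobi converges

0.5774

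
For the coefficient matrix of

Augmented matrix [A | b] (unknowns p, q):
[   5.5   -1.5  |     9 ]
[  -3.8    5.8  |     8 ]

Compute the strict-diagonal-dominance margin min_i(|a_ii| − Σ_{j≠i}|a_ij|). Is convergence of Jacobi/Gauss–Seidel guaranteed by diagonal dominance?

row 1: |5.5| − (1.5) = 4
row 2: |5.8| − (3.8) = 2
minimum over rows = 2 → strictly diagonally dominant (convergence guaranteed)

2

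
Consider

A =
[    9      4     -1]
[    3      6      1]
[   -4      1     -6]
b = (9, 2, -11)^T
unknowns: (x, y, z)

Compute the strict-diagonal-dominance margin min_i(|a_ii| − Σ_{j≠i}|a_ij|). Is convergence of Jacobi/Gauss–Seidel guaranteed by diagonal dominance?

row 1: |9| − (4+1) = 4
row 2: |6| − (3+1) = 2
row 3: |-6| − (4+1) = 1
minimum over rows = 1 → strictly diagonally dominant (convergence guaranteed)

1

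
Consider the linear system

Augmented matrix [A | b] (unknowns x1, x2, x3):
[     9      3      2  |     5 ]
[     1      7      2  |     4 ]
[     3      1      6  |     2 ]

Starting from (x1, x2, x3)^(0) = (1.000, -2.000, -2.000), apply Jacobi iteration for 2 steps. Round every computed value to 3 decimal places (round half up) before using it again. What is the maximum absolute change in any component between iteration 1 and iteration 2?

Iteration 1:
  x1 = (5 - (3)·-2.000 - (2)·-2.000) / (9) = 1.667
  x2 = (4 - (1)·1.000 - (2)·-2.000) / (7) = 1.000
  x3 = (2 - (3)·1.000 - (1)·-2.000) / (6) = 0.167
Iteration 2:
  x1 = (5 - (3)·1.000 - (2)·0.167) / (9) = 0.185
  x2 = (4 - (1)·1.667 - (2)·0.167) / (7) = 0.286
  x3 = (2 - (3)·1.667 - (1)·1.000) / (6) = -0.667
Change: (-1.482, -0.714, -0.834) → max |·| = 1.482

1.482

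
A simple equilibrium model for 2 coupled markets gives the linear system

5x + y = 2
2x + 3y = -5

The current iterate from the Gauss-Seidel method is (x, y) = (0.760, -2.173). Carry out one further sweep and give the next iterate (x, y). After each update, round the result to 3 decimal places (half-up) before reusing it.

One sweep:
  x = (2 - (1)·-2.173) / (5) = 0.835
  y = (-5 - (2)·0.835) / (3) = -2.223

(0.835, -2.223)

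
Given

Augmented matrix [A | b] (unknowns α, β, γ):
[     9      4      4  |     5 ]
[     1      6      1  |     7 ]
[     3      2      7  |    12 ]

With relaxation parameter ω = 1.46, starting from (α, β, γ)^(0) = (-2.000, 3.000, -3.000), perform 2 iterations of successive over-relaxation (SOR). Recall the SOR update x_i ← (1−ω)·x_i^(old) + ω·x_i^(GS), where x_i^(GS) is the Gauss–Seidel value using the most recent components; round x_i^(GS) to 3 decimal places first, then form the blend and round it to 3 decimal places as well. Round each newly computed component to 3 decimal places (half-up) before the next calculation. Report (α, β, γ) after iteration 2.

(-2.041, 1.292, 2.075)

Iteration 1:
  α: GS value = (5 - (4)·3.000 - (4)·-3.000) / (9) = 0.556;  α ← (1−ω)·-2.000 + ω·0.556 = 1.732
  β: GS value = (7 - (1)·1.732 - (1)·-3.000) / (6) = 1.378;  β ← (1−ω)·3.000 + ω·1.378 = 0.632
  γ: GS value = (12 - (3)·1.732 - (2)·0.632) / (7) = 0.791;  γ ← (1−ω)·-3.000 + ω·0.791 = 2.535
Iteration 2:
  α: GS value = (5 - (4)·0.632 - (4)·2.535) / (9) = -0.852;  α ← (1−ω)·1.732 + ω·-0.852 = -2.041
  β: GS value = (7 - (1)·-2.041 - (1)·2.535) / (6) = 1.084;  β ← (1−ω)·0.632 + ω·1.084 = 1.292
  γ: GS value = (12 - (3)·-2.041 - (2)·1.292) / (7) = 2.220;  γ ← (1−ω)·2.535 + ω·2.220 = 2.075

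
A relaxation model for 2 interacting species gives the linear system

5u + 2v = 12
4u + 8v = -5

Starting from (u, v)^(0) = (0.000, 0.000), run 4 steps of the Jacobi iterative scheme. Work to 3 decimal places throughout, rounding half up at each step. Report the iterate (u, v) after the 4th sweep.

Iteration 1:
  u = (12 - (2)·0.000) / (5) = 2.400
  v = (-5 - (4)·0.000) / (8) = -0.625
Iteration 2:
  u = (12 - (2)·-0.625) / (5) = 2.650
  v = (-5 - (4)·2.400) / (8) = -1.825
Iteration 3:
  u = (12 - (2)·-1.825) / (5) = 3.130
  v = (-5 - (4)·2.650) / (8) = -1.950
Iteration 4:
  u = (12 - (2)·-1.950) / (5) = 3.180
  v = (-5 - (4)·3.130) / (8) = -2.190

(3.180, -2.190)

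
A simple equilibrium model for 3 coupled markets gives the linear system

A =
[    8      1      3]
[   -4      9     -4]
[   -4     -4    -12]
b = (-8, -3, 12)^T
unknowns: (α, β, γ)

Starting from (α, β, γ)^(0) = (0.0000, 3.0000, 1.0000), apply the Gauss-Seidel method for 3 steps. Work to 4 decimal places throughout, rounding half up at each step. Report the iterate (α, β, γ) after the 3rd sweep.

Iteration 1:
  α = (-8 - (1)·3.0000 - (3)·1.0000) / (8) = -1.7500
  β = (-3 - (-4)·-1.7500 - (-4)·1.0000) / (9) = -0.6667
  γ = (12 - (-4)·-1.7500 - (-4)·-0.6667) / (-12) = -0.1944
Iteration 2:
  α = (-8 - (1)·-0.6667 - (3)·-0.1944) / (8) = -0.8438
  β = (-3 - (-4)·-0.8438 - (-4)·-0.1944) / (9) = -0.7948
  γ = (12 - (-4)·-0.8438 - (-4)·-0.7948) / (-12) = -0.4538
Iteration 3:
  α = (-8 - (1)·-0.7948 - (3)·-0.4538) / (8) = -0.7305
  β = (-3 - (-4)·-0.7305 - (-4)·-0.4538) / (9) = -0.8597
  γ = (12 - (-4)·-0.7305 - (-4)·-0.8597) / (-12) = -0.4699

(-0.7305, -0.8597, -0.4699)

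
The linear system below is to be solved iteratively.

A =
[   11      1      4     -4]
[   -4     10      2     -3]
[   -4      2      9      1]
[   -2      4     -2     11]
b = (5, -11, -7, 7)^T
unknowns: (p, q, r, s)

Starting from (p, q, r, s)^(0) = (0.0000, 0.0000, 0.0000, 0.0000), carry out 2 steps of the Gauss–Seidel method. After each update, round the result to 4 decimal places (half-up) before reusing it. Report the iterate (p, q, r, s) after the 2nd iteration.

Iteration 1:
  p = (5 - (1)·0.0000 - (4)·0.0000 - (-4)·0.0000) / (11) = 0.4545
  q = (-11 - (-4)·0.4545 - (2)·0.0000 - (-3)·0.0000) / (10) = -0.9182
  r = (-7 - (-4)·0.4545 - (2)·-0.9182 - (1)·0.0000) / (9) = -0.3717
  s = (7 - (-2)·0.4545 - (4)·-0.9182 - (-2)·-0.3717) / (11) = 0.9853
Iteration 2:
  p = (5 - (1)·-0.9182 - (4)·-0.3717 - (-4)·0.9853) / (11) = 1.0315
  q = (-11 - (-4)·1.0315 - (2)·-0.3717 - (-3)·0.9853) / (10) = -0.3175
  r = (-7 - (-4)·1.0315 - (2)·-0.3175 - (1)·0.9853) / (9) = -0.3583
  s = (7 - (-2)·1.0315 - (4)·-0.3175 - (-2)·-0.3583) / (11) = 0.8742

(1.0315, -0.3175, -0.3583, 0.8742)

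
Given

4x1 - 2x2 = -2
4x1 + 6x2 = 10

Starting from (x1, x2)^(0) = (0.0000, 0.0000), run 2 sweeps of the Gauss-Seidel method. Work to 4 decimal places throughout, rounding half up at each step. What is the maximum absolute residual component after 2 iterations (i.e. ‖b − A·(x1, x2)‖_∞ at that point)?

1.3334

Iteration 1:
  x1 = (-2 - (-2)·0.0000) / (4) = -0.5000
  x2 = (10 - (4)·-0.5000) / (6) = 2.0000
Iteration 2:
  x1 = (-2 - (-2)·2.0000) / (4) = 0.5000
  x2 = (10 - (4)·0.5000) / (6) = 1.3333
Residual b − A·x = (-1.3334, 0.0002); ∞-norm = 1.3334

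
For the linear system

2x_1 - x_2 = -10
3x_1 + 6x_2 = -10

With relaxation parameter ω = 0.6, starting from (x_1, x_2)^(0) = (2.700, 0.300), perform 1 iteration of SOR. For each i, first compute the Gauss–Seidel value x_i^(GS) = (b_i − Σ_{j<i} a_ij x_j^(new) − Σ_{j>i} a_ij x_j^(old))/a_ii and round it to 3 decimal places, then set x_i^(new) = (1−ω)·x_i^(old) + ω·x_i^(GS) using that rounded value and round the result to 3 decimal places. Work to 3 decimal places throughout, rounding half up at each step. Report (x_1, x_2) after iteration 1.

(-1.830, -0.331)

Iteration 1:
  x_1: GS value = (-10 - (-1)·0.300) / (2) = -4.850;  x_1 ← (1−ω)·2.700 + ω·-4.850 = -1.830
  x_2: GS value = (-10 - (3)·-1.830) / (6) = -0.752;  x_2 ← (1−ω)·0.300 + ω·-0.752 = -0.331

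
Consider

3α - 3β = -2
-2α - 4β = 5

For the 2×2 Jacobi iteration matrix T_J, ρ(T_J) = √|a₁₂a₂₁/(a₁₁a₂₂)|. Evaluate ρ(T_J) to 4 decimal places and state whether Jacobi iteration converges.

0.7071

a₁₂a₂₁/(a₁₁a₂₂) = (-3)·(-2) / ((3)·(-4)) = -0.500000
ρ = √|-0.500000| = √0.500000 = 0.7071
ρ < 1, so Jacobi converges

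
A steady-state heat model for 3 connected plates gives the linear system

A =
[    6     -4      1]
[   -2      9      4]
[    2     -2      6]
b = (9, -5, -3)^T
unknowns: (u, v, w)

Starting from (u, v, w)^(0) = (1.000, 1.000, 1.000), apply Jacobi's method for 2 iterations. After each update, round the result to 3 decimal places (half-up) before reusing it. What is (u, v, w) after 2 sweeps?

Iteration 1:
  u = (9 - (-4)·1.000 - (1)·1.000) / (6) = 2.000
  v = (-5 - (-2)·1.000 - (4)·1.000) / (9) = -0.778
  w = (-3 - (2)·1.000 - (-2)·1.000) / (6) = -0.500
Iteration 2:
  u = (9 - (-4)·-0.778 - (1)·-0.500) / (6) = 1.065
  v = (-5 - (-2)·2.000 - (4)·-0.500) / (9) = 0.111
  w = (-3 - (2)·2.000 - (-2)·-0.778) / (6) = -1.426

(1.065, 0.111, -1.426)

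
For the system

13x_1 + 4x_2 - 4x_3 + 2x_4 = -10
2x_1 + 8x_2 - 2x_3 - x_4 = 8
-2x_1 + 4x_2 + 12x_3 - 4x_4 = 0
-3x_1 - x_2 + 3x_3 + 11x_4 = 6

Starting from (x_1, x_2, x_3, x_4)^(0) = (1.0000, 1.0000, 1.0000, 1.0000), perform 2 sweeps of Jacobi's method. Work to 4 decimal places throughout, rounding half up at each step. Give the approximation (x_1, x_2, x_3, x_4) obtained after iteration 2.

Iteration 1:
  x_1 = (-10 - (4)·1.0000 - (-4)·1.0000 - (2)·1.0000) / (13) = -0.9231
  x_2 = (8 - (2)·1.0000 - (-2)·1.0000 - (-1)·1.0000) / (8) = 1.1250
  x_3 = (0 - (-2)·1.0000 - (4)·1.0000 - (-4)·1.0000) / (12) = 0.1667
  x_4 = (6 - (-3)·1.0000 - (-1)·1.0000 - (3)·1.0000) / (11) = 0.6364
Iteration 2:
  x_1 = (-10 - (4)·1.1250 - (-4)·0.1667 - (2)·0.6364) / (13) = -1.1620
  x_2 = (8 - (2)·-0.9231 - (-2)·0.1667 - (-1)·0.6364) / (8) = 1.3520
  x_3 = (0 - (-2)·-0.9231 - (4)·1.1250 - (-4)·0.6364) / (12) = -0.3167
  x_4 = (6 - (-3)·-0.9231 - (-1)·1.1250 - (3)·0.1667) / (11) = 0.3505

(-1.1620, 1.3520, -0.3167, 0.3505)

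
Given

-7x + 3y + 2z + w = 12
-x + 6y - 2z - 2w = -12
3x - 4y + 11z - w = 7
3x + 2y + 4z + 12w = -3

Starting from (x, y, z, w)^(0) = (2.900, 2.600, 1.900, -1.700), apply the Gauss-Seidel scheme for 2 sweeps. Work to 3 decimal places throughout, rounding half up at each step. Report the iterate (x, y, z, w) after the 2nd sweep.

(-2.579, -2.413, 0.481, 0.637)

Iteration 1:
  x = (12 - (3)·2.600 - (2)·1.900 - (1)·-1.700) / (-7) = -0.300
  y = (-12 - (-1)·-0.300 - (-2)·1.900 - (-2)·-1.700) / (6) = -1.983
  z = (7 - (3)·-0.300 - (-4)·-1.983 - (-1)·-1.700) / (11) = -0.157
  w = (-3 - (3)·-0.300 - (2)·-1.983 - (4)·-0.157) / (12) = 0.208
Iteration 2:
  x = (12 - (3)·-1.983 - (2)·-0.157 - (1)·0.208) / (-7) = -2.579
  y = (-12 - (-1)·-2.579 - (-2)·-0.157 - (-2)·0.208) / (6) = -2.413
  z = (7 - (3)·-2.579 - (-4)·-2.413 - (-1)·0.208) / (11) = 0.481
  w = (-3 - (3)·-2.579 - (2)·-2.413 - (4)·0.481) / (12) = 0.637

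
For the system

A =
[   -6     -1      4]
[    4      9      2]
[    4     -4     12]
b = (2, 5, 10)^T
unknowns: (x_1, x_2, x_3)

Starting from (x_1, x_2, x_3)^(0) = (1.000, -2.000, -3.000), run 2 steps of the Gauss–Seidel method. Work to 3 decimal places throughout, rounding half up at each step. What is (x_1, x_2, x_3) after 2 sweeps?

(0.784, -0.283, 0.478)

Iteration 1:
  x_1 = (2 - (-1)·-2.000 - (4)·-3.000) / (-6) = -2.000
  x_2 = (5 - (4)·-2.000 - (2)·-3.000) / (9) = 2.111
  x_3 = (10 - (4)·-2.000 - (-4)·2.111) / (12) = 2.204
Iteration 2:
  x_1 = (2 - (-1)·2.111 - (4)·2.204) / (-6) = 0.784
  x_2 = (5 - (4)·0.784 - (2)·2.204) / (9) = -0.283
  x_3 = (10 - (4)·0.784 - (-4)·-0.283) / (12) = 0.478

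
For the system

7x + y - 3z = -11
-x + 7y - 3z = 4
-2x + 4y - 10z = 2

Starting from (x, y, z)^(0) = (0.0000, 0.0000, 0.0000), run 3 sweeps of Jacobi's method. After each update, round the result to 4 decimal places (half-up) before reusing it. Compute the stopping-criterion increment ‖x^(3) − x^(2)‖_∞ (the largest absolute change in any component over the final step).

0.2770

Iteration 1:
  x = (-11 - (1)·0.0000 - (-3)·0.0000) / (7) = -1.5714
  y = (4 - (-1)·0.0000 - (-3)·0.0000) / (7) = 0.5714
  z = (2 - (-2)·0.0000 - (4)·0.0000) / (-10) = -0.2000
Iteration 2:
  x = (-11 - (1)·0.5714 - (-3)·-0.2000) / (7) = -1.7388
  y = (4 - (-1)·-1.5714 - (-3)·-0.2000) / (7) = 0.2612
  z = (2 - (-2)·-1.5714 - (4)·0.5714) / (-10) = 0.3428
Iteration 3:
  x = (-11 - (1)·0.2612 - (-3)·0.3428) / (7) = -1.4618
  y = (4 - (-1)·-1.7388 - (-3)·0.3428) / (7) = 0.4699
  z = (2 - (-2)·-1.7388 - (4)·0.2612) / (-10) = 0.2522
Change: (0.2770, 0.2087, -0.0906) → max |·| = 0.2770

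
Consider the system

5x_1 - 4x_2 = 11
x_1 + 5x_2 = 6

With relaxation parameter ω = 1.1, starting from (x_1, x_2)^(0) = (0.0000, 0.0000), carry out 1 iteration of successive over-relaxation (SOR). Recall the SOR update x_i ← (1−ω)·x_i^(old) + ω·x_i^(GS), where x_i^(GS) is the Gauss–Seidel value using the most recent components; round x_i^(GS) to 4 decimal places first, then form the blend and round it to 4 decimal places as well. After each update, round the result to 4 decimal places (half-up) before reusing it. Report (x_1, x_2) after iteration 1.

(2.4200, 0.7876)

Iteration 1:
  x_1: GS value = (11 - (-4)·0.0000) / (5) = 2.2000;  x_1 ← (1−ω)·0.0000 + ω·2.2000 = 2.4200
  x_2: GS value = (6 - (1)·2.4200) / (5) = 0.7160;  x_2 ← (1−ω)·0.0000 + ω·0.7160 = 0.7876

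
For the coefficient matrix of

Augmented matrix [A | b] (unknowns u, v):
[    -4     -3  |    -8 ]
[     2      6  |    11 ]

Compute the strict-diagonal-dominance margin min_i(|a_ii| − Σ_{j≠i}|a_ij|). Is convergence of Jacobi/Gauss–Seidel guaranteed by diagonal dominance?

1

row 1: |-4| − (3) = 1
row 2: |6| − (2) = 4
minimum over rows = 1 → strictly diagonally dominant (convergence guaranteed)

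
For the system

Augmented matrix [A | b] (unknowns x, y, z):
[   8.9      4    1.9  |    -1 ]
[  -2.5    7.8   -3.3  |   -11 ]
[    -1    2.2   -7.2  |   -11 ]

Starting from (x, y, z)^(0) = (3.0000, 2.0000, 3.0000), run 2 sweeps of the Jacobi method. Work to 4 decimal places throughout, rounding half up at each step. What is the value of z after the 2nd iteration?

Iteration 1:
  x = (-1 - (4)·2.0000 - (1.9)·3.0000) / (8.9) = -1.6517
  y = (-11 - (-2.5)·3.0000 - (-3.3)·3.0000) / (7.8) = 0.8205
  z = (-11 - (-1)·3.0000 - (2.2)·2.0000) / (-7.2) = 1.7222
Iteration 2:
  x = (-1 - (4)·0.8205 - (1.9)·1.7222) / (8.9) = -0.8488
  y = (-11 - (-2.5)·-1.6517 - (-3.3)·1.7222) / (7.8) = -1.2110
  z = (-11 - (-1)·-1.6517 - (2.2)·0.8205) / (-7.2) = 2.0079

2.0079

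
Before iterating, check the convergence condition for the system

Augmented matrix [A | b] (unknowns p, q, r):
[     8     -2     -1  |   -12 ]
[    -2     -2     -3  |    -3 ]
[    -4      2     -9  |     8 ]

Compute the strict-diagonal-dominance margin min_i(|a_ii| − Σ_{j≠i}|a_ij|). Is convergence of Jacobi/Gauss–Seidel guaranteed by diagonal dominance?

-3

row 1: |8| − (2+1) = 5
row 2: |-2| − (2+3) = -3
row 3: |-9| − (4+2) = 3
minimum over rows = -3 → not strictly diagonally dominant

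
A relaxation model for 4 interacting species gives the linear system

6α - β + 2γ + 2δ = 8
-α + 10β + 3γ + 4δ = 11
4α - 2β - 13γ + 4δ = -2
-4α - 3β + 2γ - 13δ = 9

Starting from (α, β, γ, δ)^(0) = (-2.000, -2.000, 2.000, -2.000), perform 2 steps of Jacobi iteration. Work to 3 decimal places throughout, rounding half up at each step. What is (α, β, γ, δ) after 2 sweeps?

Iteration 1:
  α = (8 - (-1)·-2.000 - (2)·2.000 - (2)·-2.000) / (6) = 1.000
  β = (11 - (-1)·-2.000 - (3)·2.000 - (4)·-2.000) / (10) = 1.100
  γ = (-2 - (4)·-2.000 - (-2)·-2.000 - (4)·-2.000) / (-13) = -0.769
  δ = (9 - (-4)·-2.000 - (-3)·-2.000 - (2)·2.000) / (-13) = 0.692
Iteration 2:
  α = (8 - (-1)·1.100 - (2)·-0.769 - (2)·0.692) / (6) = 1.542
  β = (11 - (-1)·1.000 - (3)·-0.769 - (4)·0.692) / (10) = 1.154
  γ = (-2 - (4)·1.000 - (-2)·1.100 - (4)·0.692) / (-13) = 0.505
  δ = (9 - (-4)·1.000 - (-3)·1.100 - (2)·-0.769) / (-13) = -1.372

(1.542, 1.154, 0.505, -1.372)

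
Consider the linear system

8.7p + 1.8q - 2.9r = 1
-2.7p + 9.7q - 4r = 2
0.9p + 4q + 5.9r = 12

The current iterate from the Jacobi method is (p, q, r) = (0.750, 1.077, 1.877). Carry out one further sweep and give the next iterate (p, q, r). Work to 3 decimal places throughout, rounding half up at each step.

(0.518, 1.189, 1.189)

One sweep:
  p = (1 - (1.8)·1.077 - (-2.9)·1.877) / (8.7) = 0.518
  q = (2 - (-2.7)·0.750 - (-4)·1.877) / (9.7) = 1.189
  r = (12 - (0.9)·0.750 - (4)·1.077) / (5.9) = 1.189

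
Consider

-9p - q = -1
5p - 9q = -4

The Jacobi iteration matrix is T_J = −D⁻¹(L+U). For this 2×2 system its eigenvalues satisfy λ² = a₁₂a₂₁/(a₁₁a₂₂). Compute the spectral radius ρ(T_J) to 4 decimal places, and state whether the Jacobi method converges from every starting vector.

0.2485

a₁₂a₂₁/(a₁₁a₂₂) = (-1)·(5) / ((-9)·(-9)) = -0.061728
ρ = √|-0.061728| = √0.061728 = 0.2485
ρ < 1, so Jacobi converges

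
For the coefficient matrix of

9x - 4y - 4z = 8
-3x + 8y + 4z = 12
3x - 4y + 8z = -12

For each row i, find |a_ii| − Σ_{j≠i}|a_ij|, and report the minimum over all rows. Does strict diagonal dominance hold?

1

row 1: |9| − (4+4) = 1
row 2: |8| − (3+4) = 1
row 3: |8| − (3+4) = 1
minimum over rows = 1 → strictly diagonally dominant (convergence guaranteed)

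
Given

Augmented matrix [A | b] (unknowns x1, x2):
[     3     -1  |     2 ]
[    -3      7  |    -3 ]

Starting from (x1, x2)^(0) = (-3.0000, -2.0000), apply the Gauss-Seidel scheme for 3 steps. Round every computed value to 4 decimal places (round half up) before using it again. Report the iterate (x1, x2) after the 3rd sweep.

Iteration 1:
  x1 = (2 - (-1)·-2.0000) / (3) = 0.0000
  x2 = (-3 - (-3)·0.0000) / (7) = -0.4286
Iteration 2:
  x1 = (2 - (-1)·-0.4286) / (3) = 0.5238
  x2 = (-3 - (-3)·0.5238) / (7) = -0.2041
Iteration 3:
  x1 = (2 - (-1)·-0.2041) / (3) = 0.5986
  x2 = (-3 - (-3)·0.5986) / (7) = -0.1720

(0.5986, -0.1720)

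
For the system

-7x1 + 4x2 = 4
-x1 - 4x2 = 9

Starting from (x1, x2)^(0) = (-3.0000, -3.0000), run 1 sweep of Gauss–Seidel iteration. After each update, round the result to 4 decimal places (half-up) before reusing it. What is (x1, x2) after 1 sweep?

(-2.2857, -1.6786)

Iteration 1:
  x1 = (4 - (4)·-3.0000) / (-7) = -2.2857
  x2 = (9 - (-1)·-2.2857) / (-4) = -1.6786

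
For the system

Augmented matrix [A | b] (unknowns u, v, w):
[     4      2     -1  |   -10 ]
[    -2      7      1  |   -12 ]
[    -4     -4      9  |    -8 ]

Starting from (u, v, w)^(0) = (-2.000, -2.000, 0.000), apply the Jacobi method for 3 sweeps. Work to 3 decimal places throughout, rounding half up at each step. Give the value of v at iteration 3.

Iteration 1:
  u = (-10 - (2)·-2.000 - (-1)·0.000) / (4) = -1.500
  v = (-12 - (-2)·-2.000 - (1)·0.000) / (7) = -2.286
  w = (-8 - (-4)·-2.000 - (-4)·-2.000) / (9) = -2.667
Iteration 2:
  u = (-10 - (2)·-2.286 - (-1)·-2.667) / (4) = -2.024
  v = (-12 - (-2)·-1.500 - (1)·-2.667) / (7) = -1.762
  w = (-8 - (-4)·-1.500 - (-4)·-2.286) / (9) = -2.572
Iteration 3:
  u = (-10 - (2)·-1.762 - (-1)·-2.572) / (4) = -2.262
  v = (-12 - (-2)·-2.024 - (1)·-2.572) / (7) = -1.925
  w = (-8 - (-4)·-2.024 - (-4)·-1.762) / (9) = -2.572

-1.925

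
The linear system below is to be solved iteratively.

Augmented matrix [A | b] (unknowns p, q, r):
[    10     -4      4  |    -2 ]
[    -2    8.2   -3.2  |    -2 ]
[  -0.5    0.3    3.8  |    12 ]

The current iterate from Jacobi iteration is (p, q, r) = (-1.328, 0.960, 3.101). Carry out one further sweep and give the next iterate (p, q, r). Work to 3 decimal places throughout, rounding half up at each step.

One sweep:
  p = (-2 - (-4)·0.960 - (4)·3.101) / (10) = -1.056
  q = (-2 - (-2)·-1.328 - (-3.2)·3.101) / (8.2) = 0.642
  r = (12 - (-0.5)·-1.328 - (0.3)·0.960) / (3.8) = 2.907

(-1.056, 0.642, 2.907)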